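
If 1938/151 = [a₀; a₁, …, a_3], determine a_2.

5

1938 = 12·151 + 126, so a_0 = 12
151 = 1·126 + 25, so a_1 = 1
126 = 5·25 + 1, so a_2 = 5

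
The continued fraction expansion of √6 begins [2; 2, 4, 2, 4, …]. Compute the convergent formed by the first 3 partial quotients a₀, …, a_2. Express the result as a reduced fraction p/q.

a_0 = 2: 2/1
a_1 = 2: 5/2
a_2 = 4: 22/9

22/9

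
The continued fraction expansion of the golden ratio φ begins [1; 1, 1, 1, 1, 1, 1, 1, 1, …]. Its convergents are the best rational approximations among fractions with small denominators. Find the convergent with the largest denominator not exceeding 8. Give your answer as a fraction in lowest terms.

13/8

a_0 = 1: 1/1  (≤ bound)
a_1 = 1: 2/1  (≤ bound)
a_2 = 1: 3/2  (≤ bound)
a_3 = 1: 5/3  (≤ bound)
a_4 = 1: 8/5  (≤ bound)
a_5 = 1: 13/8  (≤ bound)
a_6 = 1: 21/13  (> 8, stop)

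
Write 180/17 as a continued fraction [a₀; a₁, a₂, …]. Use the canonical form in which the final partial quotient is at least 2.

180 = 10·17 + 10, so a_0 = 10
17 = 1·10 + 7, so a_1 = 1
10 = 1·7 + 3, so a_2 = 1
7 = 2·3 + 1, so a_3 = 2
3 = 3·1 + 0, so a_4 = 3

[10; 1, 1, 2, 3]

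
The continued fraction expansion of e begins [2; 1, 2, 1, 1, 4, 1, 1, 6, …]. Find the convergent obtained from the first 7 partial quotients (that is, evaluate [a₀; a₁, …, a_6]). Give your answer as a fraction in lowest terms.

a_0 = 2: 2/1
a_1 = 1: 3/1
a_2 = 2: 8/3
a_3 = 1: 11/4
a_4 = 1: 19/7
a_5 = 4: 87/32
a_6 = 1: 106/39

106/39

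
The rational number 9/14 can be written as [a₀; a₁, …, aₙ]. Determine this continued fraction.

9 ÷ 14 → quotient 0, remainder 9
14 ÷ 9 → quotient 1, remainder 5
9 ÷ 5 → quotient 1, remainder 4
5 ÷ 4 → quotient 1, remainder 1
4 ÷ 1 → quotient 4, remainder 0

[0; 1, 1, 1, 4]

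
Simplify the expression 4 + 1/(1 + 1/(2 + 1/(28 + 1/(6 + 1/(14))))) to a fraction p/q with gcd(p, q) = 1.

Use the convergent recurrence hₖ = aₖ·hₖ₋₁ + hₖ₋₂ (and likewise for the denominators kₖ):
a_0 = 4: 4/1
a_1 = 1: 5/1
a_2 = 2: 14/3
a_3 = 28: 397/85
a_4 = 6: 2396/513
a_5 = 14: 33941/7267

33941/7267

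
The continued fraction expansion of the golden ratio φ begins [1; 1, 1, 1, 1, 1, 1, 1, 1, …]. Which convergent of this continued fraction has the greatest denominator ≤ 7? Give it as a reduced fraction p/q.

a_0 = 1: 1/1  (≤ bound)
a_1 = 1: 2/1  (≤ bound)
a_2 = 1: 3/2  (≤ bound)
a_3 = 1: 5/3  (≤ bound)
a_4 = 1: 8/5  (≤ bound)
a_5 = 1: 13/8  (> 7, stop)

8/5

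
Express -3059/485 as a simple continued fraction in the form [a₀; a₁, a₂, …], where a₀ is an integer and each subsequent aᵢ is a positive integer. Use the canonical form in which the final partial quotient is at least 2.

Repeatedly divide and take the remainder:
⌊-3059/485⌋ = -7, remainder 336
⌊485/336⌋ = 1, remainder 149
⌊336/149⌋ = 2, remainder 38
⌊149/38⌋ = 3, remainder 35
⌊38/35⌋ = 1, remainder 3
⌊35/3⌋ = 11, remainder 2
⌊3/2⌋ = 1, remainder 1
⌊2/1⌋ = 2, remainder 0

[-7; 1, 2, 3, 1, 11, 1, 2]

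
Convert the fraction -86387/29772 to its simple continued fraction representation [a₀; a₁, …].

⌊-86387/29772⌋ = -3, remainder 2929
⌊29772/2929⌋ = 10, remainder 482
⌊2929/482⌋ = 6, remainder 37
⌊482/37⌋ = 13, remainder 1
⌊37/1⌋ = 37, remainder 0

[-3; 10, 6, 13, 37]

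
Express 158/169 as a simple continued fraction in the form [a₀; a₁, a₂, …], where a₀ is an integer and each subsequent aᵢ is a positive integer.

Repeatedly divide and take the remainder:
⌊158/169⌋ = 0, remainder 158
⌊169/158⌋ = 1, remainder 11
⌊158/11⌋ = 14, remainder 4
⌊11/4⌋ = 2, remainder 3
⌊4/3⌋ = 1, remainder 1
⌊3/1⌋ = 3, remainder 0

[0; 1, 14, 2, 1, 3]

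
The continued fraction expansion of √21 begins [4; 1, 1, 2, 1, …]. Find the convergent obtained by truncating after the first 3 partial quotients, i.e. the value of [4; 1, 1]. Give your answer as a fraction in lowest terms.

9/2

Start with 1.
1 + 1/(1/1) = 1 + 1/1 = 2/1
4 + 1/(2/1) = 4 + 1/2 = 9/2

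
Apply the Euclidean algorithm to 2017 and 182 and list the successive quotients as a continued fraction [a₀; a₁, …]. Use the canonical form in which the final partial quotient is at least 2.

[11; 12, 7, 2]

2017 = 11·182 + 15, so a_0 = 11
182 = 12·15 + 2, so a_1 = 12
15 = 7·2 + 1, so a_2 = 7
2 = 2·1 + 0, so a_3 = 2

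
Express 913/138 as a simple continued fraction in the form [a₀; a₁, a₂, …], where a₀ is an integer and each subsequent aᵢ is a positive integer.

[6; 1, 1, 1, 1, 1, 1, 10]

Apply division with remainder until the remainder is 0:
913 ÷ 138 → quotient 6, remainder 85
138 ÷ 85 → quotient 1, remainder 53
85 ÷ 53 → quotient 1, remainder 32
53 ÷ 32 → quotient 1, remainder 21
32 ÷ 21 → quotient 1, remainder 11
21 ÷ 11 → quotient 1, remainder 10
11 ÷ 10 → quotient 1, remainder 1
10 ÷ 1 → quotient 10, remainder 0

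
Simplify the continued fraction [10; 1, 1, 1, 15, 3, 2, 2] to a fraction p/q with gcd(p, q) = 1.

Compute successive convergents:
a_0 = 10: 10/1
a_1 = 1: 11/1
a_2 = 1: 21/2
a_3 = 1: 32/3
a_4 = 15: 501/47
a_5 = 3: 1535/144
a_6 = 2: 3571/335
a_7 = 2: 8677/814

8677/814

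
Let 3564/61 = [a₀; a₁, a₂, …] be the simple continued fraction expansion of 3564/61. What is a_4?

Run the Euclidean algorithm, recording each quotient:
3564 = 58·61 + 26, so a_0 = 58
61 = 2·26 + 9, so a_1 = 2
26 = 2·9 + 8, so a_2 = 2
9 = 1·8 + 1, so a_3 = 1
8 = 8·1 + 0, so a_4 = 8

8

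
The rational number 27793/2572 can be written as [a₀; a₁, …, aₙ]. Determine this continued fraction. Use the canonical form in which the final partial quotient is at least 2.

[10; 1, 4, 6, 2, 12, 3]

Run the Euclidean algorithm, recording each quotient:
27793 = 10·2572 + 2073, so a_0 = 10
2572 = 1·2073 + 499, so a_1 = 1
2073 = 4·499 + 77, so a_2 = 4
499 = 6·77 + 37, so a_3 = 6
77 = 2·37 + 3, so a_4 = 2
37 = 12·3 + 1, so a_5 = 12
3 = 3·1 + 0, so a_6 = 3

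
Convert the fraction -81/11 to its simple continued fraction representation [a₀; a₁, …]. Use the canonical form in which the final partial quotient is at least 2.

-81 ÷ 11 → quotient -8, remainder 7
11 ÷ 7 → quotient 1, remainder 4
7 ÷ 4 → quotient 1, remainder 3
4 ÷ 3 → quotient 1, remainder 1
3 ÷ 1 → quotient 3, remainder 0

[-8; 1, 1, 1, 3]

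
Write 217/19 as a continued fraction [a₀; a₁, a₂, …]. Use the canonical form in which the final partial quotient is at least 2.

Apply division with remainder until the remainder is 0:
217 ÷ 19 → quotient 11, remainder 8
19 ÷ 8 → quotient 2, remainder 3
8 ÷ 3 → quotient 2, remainder 2
3 ÷ 2 → quotient 1, remainder 1
2 ÷ 1 → quotient 2, remainder 0

[11; 2, 2, 1, 2]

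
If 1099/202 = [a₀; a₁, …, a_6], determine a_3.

1

Repeatedly divide and take the remainder:
1099 = 5·202 + 89, so a_0 = 5
202 = 2·89 + 24, so a_1 = 2
89 = 3·24 + 17, so a_2 = 3
24 = 1·17 + 7, so a_3 = 1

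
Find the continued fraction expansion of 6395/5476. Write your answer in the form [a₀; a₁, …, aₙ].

[1; 5, 1, 23, 5, 2, 3]

6395 = 1·5476 + 919, so a_0 = 1
5476 = 5·919 + 881, so a_1 = 5
919 = 1·881 + 38, so a_2 = 1
881 = 23·38 + 7, so a_3 = 23
38 = 5·7 + 3, so a_4 = 5
7 = 2·3 + 1, so a_5 = 2
3 = 3·1 + 0, so a_6 = 3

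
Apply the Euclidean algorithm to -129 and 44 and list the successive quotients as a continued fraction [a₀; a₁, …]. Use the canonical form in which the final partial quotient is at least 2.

[-3; 14, 1, 2]

Apply division with remainder until the remainder is 0:
⌊-129/44⌋ = -3, remainder 3
⌊44/3⌋ = 14, remainder 2
⌊3/2⌋ = 1, remainder 1
⌊2/1⌋ = 2, remainder 0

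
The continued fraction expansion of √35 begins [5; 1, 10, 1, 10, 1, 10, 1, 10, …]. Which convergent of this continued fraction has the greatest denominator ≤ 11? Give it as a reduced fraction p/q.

List convergents until the denominator exceeds the bound:
a_0 = 5: 5/1  (≤ bound)
a_1 = 1: 6/1  (≤ bound)
a_2 = 10: 65/11  (≤ bound)
a_3 = 1: 71/12  (> 11, stop)

65/11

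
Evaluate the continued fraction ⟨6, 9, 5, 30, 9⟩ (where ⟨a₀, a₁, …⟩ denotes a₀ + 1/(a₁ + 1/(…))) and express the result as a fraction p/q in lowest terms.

76646/12547

Start with 9.
30 + 1/(9/1) = 30 + 1/9 = 271/9
5 + 1/(271/9) = 5 + 9/271 = 1364/271
9 + 1/(1364/271) = 9 + 271/1364 = 12547/1364
6 + 1/(12547/1364) = 6 + 1364/12547 = 76646/12547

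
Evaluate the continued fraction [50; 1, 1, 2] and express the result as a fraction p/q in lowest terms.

253/5

Start with 2.
1 + 1/(2/1) = 1 + 1/2 = 3/2
1 + 1/(3/2) = 1 + 2/3 = 5/3
50 + 1/(5/3) = 50 + 3/5 = 253/5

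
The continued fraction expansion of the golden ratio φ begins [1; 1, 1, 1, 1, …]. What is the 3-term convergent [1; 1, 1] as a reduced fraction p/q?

a_0 = 1: 1/1
a_1 = 1: 2/1
a_2 = 1: 3/2

3/2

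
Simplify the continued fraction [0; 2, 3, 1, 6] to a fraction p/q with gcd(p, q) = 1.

Build up convergents one term at a time:
a_0 = 0: 0/1
a_1 = 2: 1/2
a_2 = 3: 3/7
a_3 = 1: 4/9
a_4 = 6: 27/61

27/61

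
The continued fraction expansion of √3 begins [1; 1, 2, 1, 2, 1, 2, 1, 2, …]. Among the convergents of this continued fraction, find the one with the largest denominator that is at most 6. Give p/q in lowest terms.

a_0 = 1: 1/1  (≤ bound)
a_1 = 1: 2/1  (≤ bound)
a_2 = 2: 5/3  (≤ bound)
a_3 = 1: 7/4  (≤ bound)
a_4 = 2: 19/11  (> 6, stop)

7/4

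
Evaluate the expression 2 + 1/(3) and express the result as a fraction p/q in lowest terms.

Use the convergent recurrence hₖ = aₖ·hₖ₋₁ + hₖ₋₂ (and likewise for the denominators kₖ):
a_0 = 2: 2/1
a_1 = 3: 7/3

7/3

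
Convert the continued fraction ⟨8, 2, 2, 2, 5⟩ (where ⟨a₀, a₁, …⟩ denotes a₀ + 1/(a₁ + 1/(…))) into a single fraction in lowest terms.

547/65

Use the convergent recurrence hₖ = aₖ·hₖ₋₁ + hₖ₋₂ (and likewise for the denominators kₖ):
a_0 = 8: 8/1
a_1 = 2: 17/2
a_2 = 2: 42/5
a_3 = 2: 101/12
a_4 = 5: 547/65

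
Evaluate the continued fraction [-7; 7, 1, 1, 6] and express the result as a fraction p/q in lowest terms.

-673/98

Use the convergent recurrence hₖ = aₖ·hₖ₋₁ + hₖ₋₂ (and likewise for the denominators kₖ):
a_0 = -7: -7/1
a_1 = 7: -48/7
a_2 = 1: -55/8
a_3 = 1: -103/15
a_4 = 6: -673/98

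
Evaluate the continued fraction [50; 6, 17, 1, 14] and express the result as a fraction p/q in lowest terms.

81719/1629

a_0 = 50: 50/1
a_1 = 6: 301/6
a_2 = 17: 5167/103
a_3 = 1: 5468/109
a_4 = 14: 81719/1629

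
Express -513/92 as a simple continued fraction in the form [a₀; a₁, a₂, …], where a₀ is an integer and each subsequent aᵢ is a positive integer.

[-6; 2, 2, 1, 3, 1, 2]

⌊-513/92⌋ = -6, remainder 39
⌊92/39⌋ = 2, remainder 14
⌊39/14⌋ = 2, remainder 11
⌊14/11⌋ = 1, remainder 3
⌊11/3⌋ = 3, remainder 2
⌊3/2⌋ = 1, remainder 1
⌊2/1⌋ = 2, remainder 0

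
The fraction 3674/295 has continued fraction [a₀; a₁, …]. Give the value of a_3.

Run the Euclidean algorithm, recording each quotient:
⌊3674/295⌋ = 12, remainder 134
⌊295/134⌋ = 2, remainder 27
⌊134/27⌋ = 4, remainder 26
⌊27/26⌋ = 1, remainder 1

1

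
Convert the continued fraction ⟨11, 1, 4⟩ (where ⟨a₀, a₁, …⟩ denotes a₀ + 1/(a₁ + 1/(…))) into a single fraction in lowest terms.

Start with 4.
1 + 1/(4/1) = 1 + 1/4 = 5/4
11 + 1/(5/4) = 11 + 4/5 = 59/5

59/5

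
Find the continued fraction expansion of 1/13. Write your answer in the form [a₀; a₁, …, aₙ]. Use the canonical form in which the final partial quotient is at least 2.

1 ÷ 13 → quotient 0, remainder 1
13 ÷ 1 → quotient 13, remainder 0

[0; 13]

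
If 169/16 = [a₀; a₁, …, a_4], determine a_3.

Repeatedly divide and take the remainder:
169 ÷ 16 → quotient 10, remainder 9
16 ÷ 9 → quotient 1, remainder 7
9 ÷ 7 → quotient 1, remainder 2
7 ÷ 2 → quotient 3, remainder 1

3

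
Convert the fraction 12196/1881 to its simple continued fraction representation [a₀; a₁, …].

⌊12196/1881⌋ = 6, remainder 910
⌊1881/910⌋ = 2, remainder 61
⌊910/61⌋ = 14, remainder 56
⌊61/56⌋ = 1, remainder 5
⌊56/5⌋ = 11, remainder 1
⌊5/1⌋ = 5, remainder 0

[6; 2, 14, 1, 11, 5]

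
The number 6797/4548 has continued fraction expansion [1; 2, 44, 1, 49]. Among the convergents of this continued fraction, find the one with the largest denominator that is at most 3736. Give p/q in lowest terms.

a_0 = 1: 1/1  (≤ bound)
a_1 = 2: 3/2  (≤ bound)
a_2 = 44: 133/89  (≤ bound)
a_3 = 1: 136/91  (≤ bound)
a_4 = 49: 6797/4548  (> 3736, stop)

136/91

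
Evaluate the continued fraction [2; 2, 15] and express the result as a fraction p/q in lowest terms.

Compute successive convergents:
a_0 = 2: 2/1
a_1 = 2: 5/2
a_2 = 15: 77/31

77/31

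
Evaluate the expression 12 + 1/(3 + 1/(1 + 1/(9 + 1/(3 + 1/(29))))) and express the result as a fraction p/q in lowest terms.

43485/3548

a_0 = 12: 12/1
a_1 = 3: 37/3
a_2 = 1: 49/4
a_3 = 9: 478/39
a_4 = 3: 1483/121
a_5 = 29: 43485/3548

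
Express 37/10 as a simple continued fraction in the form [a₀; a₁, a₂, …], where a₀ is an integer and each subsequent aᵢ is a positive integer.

Repeatedly divide and take the remainder:
37 = 3·10 + 7, so a_0 = 3
10 = 1·7 + 3, so a_1 = 1
7 = 2·3 + 1, so a_2 = 2
3 = 3·1 + 0, so a_3 = 3

[3; 1, 2, 3]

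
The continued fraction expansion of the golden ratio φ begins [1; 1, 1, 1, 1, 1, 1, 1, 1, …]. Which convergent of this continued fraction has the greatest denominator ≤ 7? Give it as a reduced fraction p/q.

8/5

a_0 = 1: 1/1  (≤ bound)
a_1 = 1: 2/1  (≤ bound)
a_2 = 1: 3/2  (≤ bound)
a_3 = 1: 5/3  (≤ bound)
a_4 = 1: 8/5  (≤ bound)
a_5 = 1: 13/8  (> 7, stop)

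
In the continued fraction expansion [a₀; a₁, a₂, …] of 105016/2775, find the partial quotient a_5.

1

Repeatedly divide and take the remainder:
105016 ÷ 2775 → quotient 37, remainder 2341
2775 ÷ 2341 → quotient 1, remainder 434
2341 ÷ 434 → quotient 5, remainder 171
434 ÷ 171 → quotient 2, remainder 92
171 ÷ 92 → quotient 1, remainder 79
92 ÷ 79 → quotient 1, remainder 13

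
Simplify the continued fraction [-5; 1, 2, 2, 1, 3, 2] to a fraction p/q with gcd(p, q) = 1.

Build up convergents one term at a time:
a_0 = -5: -5/1
a_1 = 1: -4/1
a_2 = 2: -13/3
a_3 = 2: -30/7
a_4 = 1: -43/10
a_5 = 3: -159/37
a_6 = 2: -361/84

-361/84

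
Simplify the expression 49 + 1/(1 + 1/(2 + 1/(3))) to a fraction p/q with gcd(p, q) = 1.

Collapse the nested fraction from the inside out:
Start with 3.
2 + 1/(3/1) = 2 + 1/3 = 7/3
1 + 1/(7/3) = 1 + 3/7 = 10/7
49 + 1/(10/7) = 49 + 7/10 = 497/10

497/10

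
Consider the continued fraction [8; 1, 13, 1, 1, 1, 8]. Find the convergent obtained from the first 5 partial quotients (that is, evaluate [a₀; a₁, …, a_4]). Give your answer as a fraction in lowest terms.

259/29

a_0 = 8: 8/1
a_1 = 1: 9/1
a_2 = 13: 125/14
a_3 = 1: 134/15
a_4 = 1: 259/29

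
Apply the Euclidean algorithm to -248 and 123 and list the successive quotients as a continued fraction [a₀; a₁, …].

⌊-248/123⌋ = -3, remainder 121
⌊123/121⌋ = 1, remainder 2
⌊121/2⌋ = 60, remainder 1
⌊2/1⌋ = 2, remainder 0

[-3; 1, 60, 2]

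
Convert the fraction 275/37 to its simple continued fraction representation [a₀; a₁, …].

[7; 2, 3, 5]

⌊275/37⌋ = 7, remainder 16
⌊37/16⌋ = 2, remainder 5
⌊16/5⌋ = 3, remainder 1
⌊5/1⌋ = 5, remainder 0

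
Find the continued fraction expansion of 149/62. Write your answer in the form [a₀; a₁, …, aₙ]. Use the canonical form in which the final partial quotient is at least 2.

[2; 2, 2, 12]

149 = 2·62 + 25, so a_0 = 2
62 = 2·25 + 12, so a_1 = 2
25 = 2·12 + 1, so a_2 = 2
12 = 12·1 + 0, so a_3 = 12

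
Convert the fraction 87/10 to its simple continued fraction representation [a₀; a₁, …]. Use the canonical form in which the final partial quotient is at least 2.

[8; 1, 2, 3]

⌊87/10⌋ = 8, remainder 7
⌊10/7⌋ = 1, remainder 3
⌊7/3⌋ = 2, remainder 1
⌊3/1⌋ = 3, remainder 0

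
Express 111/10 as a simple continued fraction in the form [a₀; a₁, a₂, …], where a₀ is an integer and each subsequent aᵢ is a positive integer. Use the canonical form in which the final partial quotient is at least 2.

[11; 10]

⌊111/10⌋ = 11, remainder 1
⌊10/1⌋ = 10, remainder 0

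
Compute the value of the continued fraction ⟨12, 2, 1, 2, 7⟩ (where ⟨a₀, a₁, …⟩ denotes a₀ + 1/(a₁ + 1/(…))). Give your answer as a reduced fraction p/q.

730/59

a_0 = 12: 12/1
a_1 = 2: 25/2
a_2 = 1: 37/3
a_3 = 2: 99/8
a_4 = 7: 730/59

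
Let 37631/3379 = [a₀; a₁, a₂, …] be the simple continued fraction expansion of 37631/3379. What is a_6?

⌊37631/3379⌋ = 11, remainder 462
⌊3379/462⌋ = 7, remainder 145
⌊462/145⌋ = 3, remainder 27
⌊145/27⌋ = 5, remainder 10
⌊27/10⌋ = 2, remainder 7
⌊10/7⌋ = 1, remainder 3
⌊7/3⌋ = 2, remainder 1

2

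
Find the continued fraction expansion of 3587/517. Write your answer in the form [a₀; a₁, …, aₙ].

[6; 1, 15, 6, 2, 2]

Repeatedly divide and take the remainder:
3587 ÷ 517 → quotient 6, remainder 485
517 ÷ 485 → quotient 1, remainder 32
485 ÷ 32 → quotient 15, remainder 5
32 ÷ 5 → quotient 6, remainder 2
5 ÷ 2 → quotient 2, remainder 1
2 ÷ 1 → quotient 2, remainder 0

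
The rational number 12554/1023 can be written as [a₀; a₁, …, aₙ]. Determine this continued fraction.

⌊12554/1023⌋ = 12, remainder 278
⌊1023/278⌋ = 3, remainder 189
⌊278/189⌋ = 1, remainder 89
⌊189/89⌋ = 2, remainder 11
⌊89/11⌋ = 8, remainder 1
⌊11/1⌋ = 11, remainder 0

[12; 3, 1, 2, 8, 11]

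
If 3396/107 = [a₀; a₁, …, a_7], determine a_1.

1

Repeatedly divide and take the remainder:
3396 = 31·107 + 79, so a_0 = 31
107 = 1·79 + 28, so a_1 = 1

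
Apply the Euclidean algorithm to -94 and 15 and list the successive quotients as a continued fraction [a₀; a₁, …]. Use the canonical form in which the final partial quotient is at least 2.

[-7; 1, 2, 1, 3]

-94 ÷ 15 → quotient -7, remainder 11
15 ÷ 11 → quotient 1, remainder 4
11 ÷ 4 → quotient 2, remainder 3
4 ÷ 3 → quotient 1, remainder 1
3 ÷ 1 → quotient 3, remainder 0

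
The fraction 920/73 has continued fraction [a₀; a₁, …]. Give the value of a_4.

1

⌊920/73⌋ = 12, remainder 44
⌊73/44⌋ = 1, remainder 29
⌊44/29⌋ = 1, remainder 15
⌊29/15⌋ = 1, remainder 14
⌊15/14⌋ = 1, remainder 1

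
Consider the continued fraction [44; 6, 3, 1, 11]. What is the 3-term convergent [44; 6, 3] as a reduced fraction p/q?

839/19

Work from the innermost term outward:
Start with 3.
6 + 1/(3/1) = 6 + 1/3 = 19/3
44 + 1/(19/3) = 44 + 3/19 = 839/19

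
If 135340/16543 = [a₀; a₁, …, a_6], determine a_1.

135340 ÷ 16543 → quotient 8, remainder 2996
16543 ÷ 2996 → quotient 5, remainder 1563

5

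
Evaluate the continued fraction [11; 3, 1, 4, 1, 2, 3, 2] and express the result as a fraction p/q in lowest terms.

5642/501

a_0 = 11: 11/1
a_1 = 3: 34/3
a_2 = 1: 45/4
a_3 = 4: 214/19
a_4 = 1: 259/23
a_5 = 2: 732/65
a_6 = 3: 2455/218
a_7 = 2: 5642/501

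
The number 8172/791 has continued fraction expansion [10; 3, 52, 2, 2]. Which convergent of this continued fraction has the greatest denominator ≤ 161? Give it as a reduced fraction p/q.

List convergents until the denominator exceeds the bound:
a_0 = 10: 10/1  (≤ bound)
a_1 = 3: 31/3  (≤ bound)
a_2 = 52: 1622/157  (≤ bound)
a_3 = 2: 3275/317  (> 161, stop)

1622/157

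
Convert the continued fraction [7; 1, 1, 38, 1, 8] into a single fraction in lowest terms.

5322/709

Start with 8.
1 + 1/(8/1) = 1 + 1/8 = 9/8
38 + 1/(9/8) = 38 + 8/9 = 350/9
1 + 1/(350/9) = 1 + 9/350 = 359/350
1 + 1/(359/350) = 1 + 350/359 = 709/359
7 + 1/(709/359) = 7 + 359/709 = 5322/709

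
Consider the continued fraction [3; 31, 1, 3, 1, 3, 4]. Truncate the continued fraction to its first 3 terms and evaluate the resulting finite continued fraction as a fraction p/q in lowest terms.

Start with 1.
31 + 1/(1/1) = 31 + 1/1 = 32/1
3 + 1/(32/1) = 3 + 1/32 = 97/32

97/32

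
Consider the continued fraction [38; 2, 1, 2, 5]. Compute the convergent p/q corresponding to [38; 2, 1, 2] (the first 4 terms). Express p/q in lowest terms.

Start with 2.
1 + 1/(2/1) = 1 + 1/2 = 3/2
2 + 1/(3/2) = 2 + 2/3 = 8/3
38 + 1/(8/3) = 38 + 3/8 = 307/8

307/8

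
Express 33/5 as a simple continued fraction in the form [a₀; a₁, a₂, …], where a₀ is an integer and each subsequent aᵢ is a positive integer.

[6; 1, 1, 2]

33 = 6·5 + 3, so a_0 = 6
5 = 1·3 + 2, so a_1 = 1
3 = 1·2 + 1, so a_2 = 1
2 = 2·1 + 0, so a_3 = 2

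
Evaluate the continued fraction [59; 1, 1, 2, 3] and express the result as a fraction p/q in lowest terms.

a_0 = 59: 59/1
a_1 = 1: 60/1
a_2 = 1: 119/2
a_3 = 2: 298/5
a_4 = 3: 1013/17

1013/17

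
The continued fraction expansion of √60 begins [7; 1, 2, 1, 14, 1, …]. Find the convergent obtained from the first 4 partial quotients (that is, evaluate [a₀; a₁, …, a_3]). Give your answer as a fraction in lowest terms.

31/4

Collapse the nested fraction from the inside out:
Start with 1.
2 + 1/(1/1) = 2 + 1/1 = 3/1
1 + 1/(3/1) = 1 + 1/3 = 4/3
7 + 1/(4/3) = 7 + 3/4 = 31/4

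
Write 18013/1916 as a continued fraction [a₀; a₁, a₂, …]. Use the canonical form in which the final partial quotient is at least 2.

[9; 2, 2, 29, 13]

Run the Euclidean algorithm, recording each quotient:
18013 ÷ 1916 → quotient 9, remainder 769
1916 ÷ 769 → quotient 2, remainder 378
769 ÷ 378 → quotient 2, remainder 13
378 ÷ 13 → quotient 29, remainder 1
13 ÷ 1 → quotient 13, remainder 0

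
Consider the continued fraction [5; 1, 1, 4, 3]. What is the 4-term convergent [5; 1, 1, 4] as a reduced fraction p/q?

50/9

Work from the innermost term outward:
Start with 4.
1 + 1/(4/1) = 1 + 1/4 = 5/4
1 + 1/(5/4) = 1 + 4/5 = 9/5
5 + 1/(9/5) = 5 + 5/9 = 50/9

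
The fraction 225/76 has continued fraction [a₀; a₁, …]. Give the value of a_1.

1

Apply division with remainder until the remainder is 0:
225 = 2·76 + 73, so a_0 = 2
76 = 1·73 + 3, so a_1 = 1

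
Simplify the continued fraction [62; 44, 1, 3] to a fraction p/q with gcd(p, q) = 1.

Start with 3.
1 + 1/(3/1) = 1 + 1/3 = 4/3
44 + 1/(4/3) = 44 + 3/4 = 179/4
62 + 1/(179/4) = 62 + 4/179 = 11102/179

11102/179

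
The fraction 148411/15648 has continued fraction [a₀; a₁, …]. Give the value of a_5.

148411 = 9·15648 + 7579, so a_0 = 9
15648 = 2·7579 + 490, so a_1 = 2
7579 = 15·490 + 229, so a_2 = 15
490 = 2·229 + 32, so a_3 = 2
229 = 7·32 + 5, so a_4 = 7
32 = 6·5 + 2, so a_5 = 6

6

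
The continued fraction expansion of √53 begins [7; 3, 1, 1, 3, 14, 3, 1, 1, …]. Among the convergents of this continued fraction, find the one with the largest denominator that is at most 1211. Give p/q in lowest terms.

a_0 = 7: 7/1  (≤ bound)
a_1 = 3: 22/3  (≤ bound)
a_2 = 1: 29/4  (≤ bound)
a_3 = 1: 51/7  (≤ bound)
a_4 = 3: 182/25  (≤ bound)
a_5 = 14: 2599/357  (≤ bound)
a_6 = 3: 7979/1096  (≤ bound)
a_7 = 1: 10578/1453  (> 1211, stop)

7979/1096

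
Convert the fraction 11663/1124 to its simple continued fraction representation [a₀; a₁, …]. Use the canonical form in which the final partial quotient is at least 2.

[10; 2, 1, 1, 1, 11, 12]

Apply division with remainder until the remainder is 0:
11663 ÷ 1124 → quotient 10, remainder 423
1124 ÷ 423 → quotient 2, remainder 278
423 ÷ 278 → quotient 1, remainder 145
278 ÷ 145 → quotient 1, remainder 133
145 ÷ 133 → quotient 1, remainder 12
133 ÷ 12 → quotient 11, remainder 1
12 ÷ 1 → quotient 12, remainder 0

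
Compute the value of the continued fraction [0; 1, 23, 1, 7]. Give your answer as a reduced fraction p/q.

191/199

Use the convergent recurrence hₖ = aₖ·hₖ₋₁ + hₖ₋₂ (and likewise for the denominators kₖ):
a_0 = 0: 0/1
a_1 = 1: 1/1
a_2 = 23: 23/24
a_3 = 1: 24/25
a_4 = 7: 191/199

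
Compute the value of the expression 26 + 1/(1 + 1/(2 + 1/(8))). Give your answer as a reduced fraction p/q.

667/25

a_0 = 26: 26/1
a_1 = 1: 27/1
a_2 = 2: 80/3
a_3 = 8: 667/25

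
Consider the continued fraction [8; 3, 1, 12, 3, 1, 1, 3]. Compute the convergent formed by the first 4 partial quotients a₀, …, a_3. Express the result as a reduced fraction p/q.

421/51

Start with 12.
1 + 1/(12/1) = 1 + 1/12 = 13/12
3 + 1/(13/12) = 3 + 12/13 = 51/13
8 + 1/(51/13) = 8 + 13/51 = 421/51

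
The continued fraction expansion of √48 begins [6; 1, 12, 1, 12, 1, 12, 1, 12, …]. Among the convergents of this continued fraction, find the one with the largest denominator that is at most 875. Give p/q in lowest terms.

List convergents until the denominator exceeds the bound:
a_0 = 6: 6/1  (≤ bound)
a_1 = 1: 7/1  (≤ bound)
a_2 = 12: 90/13  (≤ bound)
a_3 = 1: 97/14  (≤ bound)
a_4 = 12: 1254/181  (≤ bound)
a_5 = 1: 1351/195  (≤ bound)
a_6 = 12: 17466/2521  (> 875, stop)

1351/195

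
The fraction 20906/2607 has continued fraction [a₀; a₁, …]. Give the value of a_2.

Repeatedly divide and take the remainder:
⌊20906/2607⌋ = 8, remainder 50
⌊2607/50⌋ = 52, remainder 7
⌊50/7⌋ = 7, remainder 1

7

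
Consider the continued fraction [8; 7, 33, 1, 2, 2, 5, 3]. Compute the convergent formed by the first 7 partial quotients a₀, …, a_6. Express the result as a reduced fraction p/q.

Starting at the tail and folding back:
Start with 5.
2 + 1/(5/1) = 2 + 1/5 = 11/5
2 + 1/(11/5) = 2 + 5/11 = 27/11
1 + 1/(27/11) = 1 + 11/27 = 38/27
33 + 1/(38/27) = 33 + 27/38 = 1281/38
7 + 1/(1281/38) = 7 + 38/1281 = 9005/1281
8 + 1/(9005/1281) = 8 + 1281/9005 = 73321/9005

73321/9005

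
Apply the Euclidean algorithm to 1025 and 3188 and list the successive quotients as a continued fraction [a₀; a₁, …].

[0; 3, 9, 14, 8]

⌊1025/3188⌋ = 0, remainder 1025
⌊3188/1025⌋ = 3, remainder 113
⌊1025/113⌋ = 9, remainder 8
⌊113/8⌋ = 14, remainder 1
⌊8/1⌋ = 8, remainder 0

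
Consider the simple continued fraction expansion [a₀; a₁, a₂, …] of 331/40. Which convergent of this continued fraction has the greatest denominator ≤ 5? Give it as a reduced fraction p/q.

a_0 = 8: 8/1  (≤ bound)
a_1 = 3: 25/3  (≤ bound)
a_2 = 1: 33/4  (≤ bound)
a_3 = 1: 58/7  (> 5, stop)

33/4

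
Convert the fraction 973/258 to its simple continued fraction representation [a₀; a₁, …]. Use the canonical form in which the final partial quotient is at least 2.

973 ÷ 258 → quotient 3, remainder 199
258 ÷ 199 → quotient 1, remainder 59
199 ÷ 59 → quotient 3, remainder 22
59 ÷ 22 → quotient 2, remainder 15
22 ÷ 15 → quotient 1, remainder 7
15 ÷ 7 → quotient 2, remainder 1
7 ÷ 1 → quotient 7, remainder 0

[3; 1, 3, 2, 1, 2, 7]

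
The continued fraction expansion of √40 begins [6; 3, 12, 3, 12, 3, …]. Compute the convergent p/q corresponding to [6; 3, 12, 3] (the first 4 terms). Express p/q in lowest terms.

721/114

Start with 3.
12 + 1/(3/1) = 12 + 1/3 = 37/3
3 + 1/(37/3) = 3 + 3/37 = 114/37
6 + 1/(114/37) = 6 + 37/114 = 721/114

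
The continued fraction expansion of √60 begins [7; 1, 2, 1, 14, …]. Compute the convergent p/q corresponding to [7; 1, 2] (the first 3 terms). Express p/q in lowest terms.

23/3

a_0 = 7: 7/1
a_1 = 1: 8/1
a_2 = 2: 23/3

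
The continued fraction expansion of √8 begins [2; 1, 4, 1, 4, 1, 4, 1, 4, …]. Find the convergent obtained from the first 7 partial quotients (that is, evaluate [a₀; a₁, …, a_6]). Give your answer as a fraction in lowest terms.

478/169

Starting at the tail and folding back:
Start with 4.
1 + 1/(4/1) = 1 + 1/4 = 5/4
4 + 1/(5/4) = 4 + 4/5 = 24/5
1 + 1/(24/5) = 1 + 5/24 = 29/24
4 + 1/(29/24) = 4 + 24/29 = 140/29
1 + 1/(140/29) = 1 + 29/140 = 169/140
2 + 1/(169/140) = 2 + 140/169 = 478/169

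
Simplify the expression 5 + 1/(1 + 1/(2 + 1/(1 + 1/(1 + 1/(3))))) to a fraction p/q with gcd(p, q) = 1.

143/25

Starting at the tail and folding back:
Start with 3.
1 + 1/(3/1) = 1 + 1/3 = 4/3
1 + 1/(4/3) = 1 + 3/4 = 7/4
2 + 1/(7/4) = 2 + 4/7 = 18/7
1 + 1/(18/7) = 1 + 7/18 = 25/18
5 + 1/(25/18) = 5 + 18/25 = 143/25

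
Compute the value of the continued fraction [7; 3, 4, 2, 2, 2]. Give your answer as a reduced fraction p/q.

a_0 = 7: 7/1
a_1 = 3: 22/3
a_2 = 4: 95/13
a_3 = 2: 212/29
a_4 = 2: 519/71
a_5 = 2: 1250/171

1250/171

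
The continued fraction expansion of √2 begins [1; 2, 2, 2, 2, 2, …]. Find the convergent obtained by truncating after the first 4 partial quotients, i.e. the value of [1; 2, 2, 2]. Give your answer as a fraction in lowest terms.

17/12

Compute successive convergents:
a_0 = 1: 1/1
a_1 = 2: 3/2
a_2 = 2: 7/5
a_3 = 2: 17/12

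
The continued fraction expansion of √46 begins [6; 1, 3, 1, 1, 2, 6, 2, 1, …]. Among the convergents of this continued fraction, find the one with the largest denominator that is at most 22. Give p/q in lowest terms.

61/9

a_0 = 6: 6/1  (≤ bound)
a_1 = 1: 7/1  (≤ bound)
a_2 = 3: 27/4  (≤ bound)
a_3 = 1: 34/5  (≤ bound)
a_4 = 1: 61/9  (≤ bound)
a_5 = 2: 156/23  (> 22, stop)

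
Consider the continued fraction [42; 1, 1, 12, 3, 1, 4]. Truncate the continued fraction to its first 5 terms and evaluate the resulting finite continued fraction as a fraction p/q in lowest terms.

Start with 3.
12 + 1/(3/1) = 12 + 1/3 = 37/3
1 + 1/(37/3) = 1 + 3/37 = 40/37
1 + 1/(40/37) = 1 + 37/40 = 77/40
42 + 1/(77/40) = 42 + 40/77 = 3274/77

3274/77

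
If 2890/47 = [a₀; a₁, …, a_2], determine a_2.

2890 ÷ 47 → quotient 61, remainder 23
47 ÷ 23 → quotient 2, remainder 1
23 ÷ 1 → quotient 23, remainder 0

23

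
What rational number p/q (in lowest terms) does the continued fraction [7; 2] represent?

a_0 = 7: 7/1
a_1 = 2: 15/2

15/2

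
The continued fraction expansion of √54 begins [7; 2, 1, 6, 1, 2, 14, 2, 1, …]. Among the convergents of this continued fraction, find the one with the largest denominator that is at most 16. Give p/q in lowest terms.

List convergents until the denominator exceeds the bound:
a_0 = 7: 7/1  (≤ bound)
a_1 = 2: 15/2  (≤ bound)
a_2 = 1: 22/3  (≤ bound)
a_3 = 6: 147/20  (> 16, stop)

22/3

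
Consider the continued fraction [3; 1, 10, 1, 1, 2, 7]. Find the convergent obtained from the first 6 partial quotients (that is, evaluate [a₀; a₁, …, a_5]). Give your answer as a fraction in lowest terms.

227/58

a_0 = 3: 3/1
a_1 = 1: 4/1
a_2 = 10: 43/11
a_3 = 1: 47/12
a_4 = 1: 90/23
a_5 = 2: 227/58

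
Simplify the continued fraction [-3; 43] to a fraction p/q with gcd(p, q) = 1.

Collapse the nested fraction from the inside out:
Start with 43.
-3 + 1/(43/1) = -3 + 1/43 = -128/43

-128/43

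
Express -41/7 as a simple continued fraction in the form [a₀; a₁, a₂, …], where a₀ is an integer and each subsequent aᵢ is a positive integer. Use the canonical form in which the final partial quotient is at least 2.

[-6; 7]

Run the Euclidean algorithm, recording each quotient:
-41 ÷ 7 → quotient -6, remainder 1
7 ÷ 1 → quotient 7, remainder 0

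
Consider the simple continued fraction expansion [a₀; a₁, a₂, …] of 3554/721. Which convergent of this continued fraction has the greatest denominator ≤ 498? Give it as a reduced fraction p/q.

a_0 = 4: 4/1  (≤ bound)
a_1 = 1: 5/1  (≤ bound)
a_2 = 13: 69/14  (≤ bound)
a_3 = 7: 488/99  (≤ bound)
a_4 = 3: 1533/311  (≤ bound)
a_5 = 2: 3554/721  (> 498, stop)

1533/311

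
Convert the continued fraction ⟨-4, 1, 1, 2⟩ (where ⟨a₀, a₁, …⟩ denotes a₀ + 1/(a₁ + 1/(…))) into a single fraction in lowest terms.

Build up convergents one term at a time:
a_0 = -4: -4/1
a_1 = 1: -3/1
a_2 = 1: -7/2
a_3 = 2: -17/5

-17/5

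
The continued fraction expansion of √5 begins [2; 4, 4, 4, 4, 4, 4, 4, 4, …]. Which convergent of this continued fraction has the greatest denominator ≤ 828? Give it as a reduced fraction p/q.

682/305

List convergents until the denominator exceeds the bound:
a_0 = 2: 2/1  (≤ bound)
a_1 = 4: 9/4  (≤ bound)
a_2 = 4: 38/17  (≤ bound)
a_3 = 4: 161/72  (≤ bound)
a_4 = 4: 682/305  (≤ bound)
a_5 = 4: 2889/1292  (> 828, stop)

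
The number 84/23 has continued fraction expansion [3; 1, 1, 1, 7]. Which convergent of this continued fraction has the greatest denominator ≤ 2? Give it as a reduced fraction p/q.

List convergents until the denominator exceeds the bound:
a_0 = 3: 3/1  (≤ bound)
a_1 = 1: 4/1  (≤ bound)
a_2 = 1: 7/2  (≤ bound)
a_3 = 1: 11/3  (> 2, stop)

7/2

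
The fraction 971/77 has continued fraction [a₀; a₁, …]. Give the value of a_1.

1

⌊971/77⌋ = 12, remainder 47
⌊77/47⌋ = 1, remainder 30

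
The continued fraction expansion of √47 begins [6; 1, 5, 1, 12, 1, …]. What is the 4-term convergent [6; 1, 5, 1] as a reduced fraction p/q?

48/7

Start with 1.
5 + 1/(1/1) = 5 + 1/1 = 6/1
1 + 1/(6/1) = 1 + 1/6 = 7/6
6 + 1/(7/6) = 6 + 6/7 = 48/7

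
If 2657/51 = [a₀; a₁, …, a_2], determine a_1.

10

Repeatedly divide and take the remainder:
2657 ÷ 51 → quotient 52, remainder 5
51 ÷ 5 → quotient 10, remainder 1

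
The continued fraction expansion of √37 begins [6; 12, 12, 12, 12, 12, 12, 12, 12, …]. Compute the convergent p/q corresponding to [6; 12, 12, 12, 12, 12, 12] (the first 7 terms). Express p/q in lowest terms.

18798954/3090529

Start with 12.
12 + 1/(12/1) = 12 + 1/12 = 145/12
12 + 1/(145/12) = 12 + 12/145 = 1752/145
12 + 1/(1752/145) = 12 + 145/1752 = 21169/1752
12 + 1/(21169/1752) = 12 + 1752/21169 = 255780/21169
12 + 1/(255780/21169) = 12 + 21169/255780 = 3090529/255780
6 + 1/(3090529/255780) = 6 + 255780/3090529 = 18798954/3090529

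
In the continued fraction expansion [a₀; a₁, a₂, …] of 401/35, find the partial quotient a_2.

Run the Euclidean algorithm, recording each quotient:
⌊401/35⌋ = 11, remainder 16
⌊35/16⌋ = 2, remainder 3
⌊16/3⌋ = 5, remainder 1

5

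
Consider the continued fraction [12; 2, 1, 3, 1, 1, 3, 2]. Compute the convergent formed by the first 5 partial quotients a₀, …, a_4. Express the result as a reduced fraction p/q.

173/14

Compute successive convergents:
a_0 = 12: 12/1
a_1 = 2: 25/2
a_2 = 1: 37/3
a_3 = 3: 136/11
a_4 = 1: 173/14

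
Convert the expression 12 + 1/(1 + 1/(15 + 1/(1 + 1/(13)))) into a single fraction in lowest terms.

Start with 13.
1 + 1/(13/1) = 1 + 1/13 = 14/13
15 + 1/(14/13) = 15 + 13/14 = 223/14
1 + 1/(223/14) = 1 + 14/223 = 237/223
12 + 1/(237/223) = 12 + 223/237 = 3067/237

3067/237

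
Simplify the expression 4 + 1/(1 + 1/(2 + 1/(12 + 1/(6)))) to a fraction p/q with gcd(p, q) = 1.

1052/225

Start with 6.
12 + 1/(6/1) = 12 + 1/6 = 73/6
2 + 1/(73/6) = 2 + 6/73 = 152/73
1 + 1/(152/73) = 1 + 73/152 = 225/152
4 + 1/(225/152) = 4 + 152/225 = 1052/225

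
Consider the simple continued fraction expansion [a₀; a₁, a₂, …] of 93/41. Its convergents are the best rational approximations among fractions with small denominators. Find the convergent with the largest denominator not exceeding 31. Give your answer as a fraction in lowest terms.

34/15

a_0 = 2: 2/1  (≤ bound)
a_1 = 3: 7/3  (≤ bound)
a_2 = 1: 9/4  (≤ bound)
a_3 = 2: 25/11  (≤ bound)
a_4 = 1: 34/15  (≤ bound)
a_5 = 2: 93/41  (> 31, stop)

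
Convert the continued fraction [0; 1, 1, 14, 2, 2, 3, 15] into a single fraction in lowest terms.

Start with 15.
3 + 1/(15/1) = 3 + 1/15 = 46/15
2 + 1/(46/15) = 2 + 15/46 = 107/46
2 + 1/(107/46) = 2 + 46/107 = 260/107
14 + 1/(260/107) = 14 + 107/260 = 3747/260
1 + 1/(3747/260) = 1 + 260/3747 = 4007/3747
1 + 1/(4007/3747) = 1 + 3747/4007 = 7754/4007
0 + 1/(7754/4007) = 0 + 4007/7754 = 4007/7754

4007/7754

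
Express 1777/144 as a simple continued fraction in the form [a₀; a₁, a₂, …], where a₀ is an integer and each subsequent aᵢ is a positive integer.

[12; 2, 1, 15, 3]

1777 = 12·144 + 49, so a_0 = 12
144 = 2·49 + 46, so a_1 = 2
49 = 1·46 + 3, so a_2 = 1
46 = 15·3 + 1, so a_3 = 15
3 = 3·1 + 0, so a_4 = 3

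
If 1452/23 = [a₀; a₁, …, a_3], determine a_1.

7

1452 = 63·23 + 3, so a_0 = 63
23 = 7·3 + 2, so a_1 = 7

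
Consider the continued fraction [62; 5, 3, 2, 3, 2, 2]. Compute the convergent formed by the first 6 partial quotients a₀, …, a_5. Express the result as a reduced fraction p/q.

18097/291

a_0 = 62: 62/1
a_1 = 5: 311/5
a_2 = 3: 995/16
a_3 = 2: 2301/37
a_4 = 3: 7898/127
a_5 = 2: 18097/291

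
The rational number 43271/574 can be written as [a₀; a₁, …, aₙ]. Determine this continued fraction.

⌊43271/574⌋ = 75, remainder 221
⌊574/221⌋ = 2, remainder 132
⌊221/132⌋ = 1, remainder 89
⌊132/89⌋ = 1, remainder 43
⌊89/43⌋ = 2, remainder 3
⌊43/3⌋ = 14, remainder 1
⌊3/1⌋ = 3, remainder 0

[75; 2, 1, 1, 2, 14, 3]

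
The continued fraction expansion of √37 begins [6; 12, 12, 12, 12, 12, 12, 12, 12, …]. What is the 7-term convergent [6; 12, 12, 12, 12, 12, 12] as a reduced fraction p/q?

18798954/3090529

Build up convergents one term at a time:
a_0 = 6: 6/1
a_1 = 12: 73/12
a_2 = 12: 882/145
a_3 = 12: 10657/1752
a_4 = 12: 128766/21169
a_5 = 12: 1555849/255780
a_6 = 12: 18798954/3090529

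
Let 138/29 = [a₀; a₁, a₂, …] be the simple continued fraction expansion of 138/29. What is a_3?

7

138 = 4·29 + 22, so a_0 = 4
29 = 1·22 + 7, so a_1 = 1
22 = 3·7 + 1, so a_2 = 3
7 = 7·1 + 0, so a_3 = 7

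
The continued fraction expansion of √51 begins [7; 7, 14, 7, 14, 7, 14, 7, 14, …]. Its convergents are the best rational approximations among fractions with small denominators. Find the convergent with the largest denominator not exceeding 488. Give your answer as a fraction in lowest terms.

a_0 = 7: 7/1  (≤ bound)
a_1 = 7: 50/7  (≤ bound)
a_2 = 14: 707/99  (≤ bound)
a_3 = 7: 4999/700  (> 488, stop)

707/99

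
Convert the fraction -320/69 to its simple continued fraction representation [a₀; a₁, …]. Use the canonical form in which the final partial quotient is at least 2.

[-5; 2, 1, 3, 6]

Apply division with remainder until the remainder is 0:
-320 ÷ 69 → quotient -5, remainder 25
69 ÷ 25 → quotient 2, remainder 19
25 ÷ 19 → quotient 1, remainder 6
19 ÷ 6 → quotient 3, remainder 1
6 ÷ 1 → quotient 6, remainder 0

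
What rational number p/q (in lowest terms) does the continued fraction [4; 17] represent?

69/17

a_0 = 4: 4/1
a_1 = 17: 69/17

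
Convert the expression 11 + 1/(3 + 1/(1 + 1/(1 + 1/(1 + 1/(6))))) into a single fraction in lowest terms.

a_0 = 11: 11/1
a_1 = 3: 34/3
a_2 = 1: 45/4
a_3 = 1: 79/7
a_4 = 1: 124/11
a_5 = 6: 823/73

823/73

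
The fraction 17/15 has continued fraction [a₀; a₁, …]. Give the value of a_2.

2

Apply division with remainder until the remainder is 0:
17 = 1·15 + 2, so a_0 = 1
15 = 7·2 + 1, so a_1 = 7
2 = 2·1 + 0, so a_2 = 2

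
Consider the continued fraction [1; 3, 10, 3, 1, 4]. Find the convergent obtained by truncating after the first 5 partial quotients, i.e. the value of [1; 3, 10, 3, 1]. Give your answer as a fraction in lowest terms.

Start with 1.
3 + 1/(1/1) = 3 + 1/1 = 4/1
10 + 1/(4/1) = 10 + 1/4 = 41/4
3 + 1/(41/4) = 3 + 4/41 = 127/41
1 + 1/(127/41) = 1 + 41/127 = 168/127

168/127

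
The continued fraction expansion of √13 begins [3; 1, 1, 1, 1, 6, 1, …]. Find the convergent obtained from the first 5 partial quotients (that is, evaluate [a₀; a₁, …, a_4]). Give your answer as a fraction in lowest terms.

Start with 1.
1 + 1/(1/1) = 1 + 1/1 = 2/1
1 + 1/(2/1) = 1 + 1/2 = 3/2
1 + 1/(3/2) = 1 + 2/3 = 5/3
3 + 1/(5/3) = 3 + 3/5 = 18/5

18/5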